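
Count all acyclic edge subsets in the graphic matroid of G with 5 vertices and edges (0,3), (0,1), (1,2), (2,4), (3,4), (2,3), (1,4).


An independent set in a graphic matroid is an acyclic edge subset.
G has 5 vertices and 7 edges.
Enumerate all 2^7 = 128 subsets, checking for acyclicity.
Total independent sets = 86.

86


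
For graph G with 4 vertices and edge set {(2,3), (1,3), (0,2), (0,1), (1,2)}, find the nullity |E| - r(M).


Cycle rank (nullity) = |E| - r(M) = |E| - (|V| - c).
|E| = 5, |V| = 4, c = 1.
Nullity = 5 - (4 - 1) = 5 - 3 = 2.

2


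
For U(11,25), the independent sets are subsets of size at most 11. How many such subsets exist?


Independent sets of U(11,25) are all subsets of size <= 11.
Count = C(25,0) + C(25,1) + C(25,2) + C(25,3) + C(25,4) + C(25,5) + C(25,6) + C(25,7) + C(25,8) + C(25,9) + C(25,10) + C(25,11)
     = 1 + 25 + 300 + 2300 + 12650 + 53130 + 177100 + 480700 + 1081575 + 2042975 + 3268760 + 4457400
     = 11576916.

11576916


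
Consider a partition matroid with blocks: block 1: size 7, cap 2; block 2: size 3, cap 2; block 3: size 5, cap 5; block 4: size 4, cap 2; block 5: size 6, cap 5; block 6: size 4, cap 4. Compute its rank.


Rank of a partition matroid = sum of min(|Si|, ci) for each block.
= min(7,2) + min(3,2) + min(5,5) + min(4,2) + min(6,5) + min(4,4)
= 2 + 2 + 5 + 2 + 5 + 4
= 20.

20


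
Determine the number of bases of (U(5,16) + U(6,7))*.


(M1+M2)* = M1* + M2*.
M1* = U(11,16), bases: C(16,11) = 4368.
M2* = U(1,7), bases: C(7,1) = 7.
|B(M*)| = 4368 * 7 = 30576.

30576


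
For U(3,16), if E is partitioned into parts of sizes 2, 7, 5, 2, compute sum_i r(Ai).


r(Ai) = min(|Ai|, 3) for each part.
Sum = min(2,3) + min(7,3) + min(5,3) + min(2,3)
    = 2 + 3 + 3 + 2
    = 10.

10


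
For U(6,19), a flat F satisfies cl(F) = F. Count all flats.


Flats of U(6,19): every subset of size < 6 is a flat, plus E itself.
Count = C(19,0) + C(19,1) + C(19,2) + C(19,3) + C(19,4) + C(19,5) + 1
     = 1 + 19 + 171 + 969 + 3876 + 11628 + 1
     = 16665.

16665


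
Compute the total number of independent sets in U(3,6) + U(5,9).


For a direct sum, |I(M1+M2)| = |I(M1)| * |I(M2)|.
|I(U(3,6))| = sum C(6,k) for k=0..3 = 42.
|I(U(5,9))| = sum C(9,k) for k=0..5 = 382.
Total = 42 * 382 = 16044.

16044


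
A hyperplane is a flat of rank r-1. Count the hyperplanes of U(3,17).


Hyperplanes of U(3,17) are flats of rank 2.
In a uniform matroid, these are exactly the (2)-element subsets.
Count = (17 choose 2) = 136.

136


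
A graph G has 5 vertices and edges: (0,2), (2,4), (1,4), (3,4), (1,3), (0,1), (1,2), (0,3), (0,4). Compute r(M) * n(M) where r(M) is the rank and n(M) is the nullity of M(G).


r(M) = |V| - c = 5 - 1 = 4.
nullity = |E| - r(M) = 9 - 4 = 5.
Product = 4 * 5 = 20.

20


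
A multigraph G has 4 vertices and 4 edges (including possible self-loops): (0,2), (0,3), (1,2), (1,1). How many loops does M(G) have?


In a graphic matroid, a loop is a self-loop edge (u,u) with rank 0.
Examining all 4 edges for self-loops...
Self-loops found: (1,1)
Number of loops = 1.

1


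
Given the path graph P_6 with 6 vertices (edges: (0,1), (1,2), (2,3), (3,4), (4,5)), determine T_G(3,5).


A path on 6 vertices is a tree with 5 edges.
T(x,y) = x^(5) for any tree.
T(3,5) = 3^5 = 243.

243


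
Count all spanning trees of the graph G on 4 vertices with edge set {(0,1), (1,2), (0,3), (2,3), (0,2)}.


By Kirchhoff's matrix tree theorem, the number of spanning trees equals
the determinant of any cofactor of the Laplacian matrix L.
G has 4 vertices and 5 edges.
Computing the (3 x 3) cofactor determinant gives 8.

8


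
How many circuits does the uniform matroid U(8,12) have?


In U(8,12), circuits are the (9)-element subsets.
Any set of 9 elements is dependent, and removing any one element gives
an independent set of size 8, so it is a minimal dependent set.
Number of circuits = C(12,9) = 220.

220


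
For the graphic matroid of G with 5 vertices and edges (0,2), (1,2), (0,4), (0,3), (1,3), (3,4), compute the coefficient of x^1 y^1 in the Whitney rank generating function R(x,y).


R(x,y) = sum over A in 2^E of x^(r(E)-r(A)) * y^(|A|-r(A)).
G has 5 vertices, 6 edges. r(E) = 4.
Enumerate all 2^6 = 64 subsets.
Count subsets with r(E)-r(A)=1 and |A|-r(A)=1: 4.

4


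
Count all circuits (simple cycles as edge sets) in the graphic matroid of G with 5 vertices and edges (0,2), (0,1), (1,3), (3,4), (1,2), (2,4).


A circuit in a graphic matroid = edge set of a simple cycle.
G has 5 vertices and 6 edges.
Enumerating all minimal edge subsets forming cycles...
Total circuits found: 3.

3


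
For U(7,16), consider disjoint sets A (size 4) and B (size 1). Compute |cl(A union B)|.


|A union B| = 4 + 1 = 5 (disjoint).
In U(7,16), cl(S) = S if |S| < 7, else cl(S) = E.
Since 5 < 7, cl(A union B) = A union B.
|cl(A union B)| = 5.

5


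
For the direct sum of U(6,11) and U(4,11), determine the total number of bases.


Bases of a direct sum M1 + M2: |B| = |B(M1)| * |B(M2)|.
|B(U(6,11))| = C(11,6) = 462.
|B(U(4,11))| = C(11,4) = 330.
Total bases = 462 * 330 = 152460.

152460


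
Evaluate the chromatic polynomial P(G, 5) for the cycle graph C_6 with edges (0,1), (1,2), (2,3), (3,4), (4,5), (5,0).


P(C_6, k) = (k-1)^6 + (-1)^6*(k-1).
P(5) = (4)^6 + 4
= 4096 + 4 = 4100.

4100


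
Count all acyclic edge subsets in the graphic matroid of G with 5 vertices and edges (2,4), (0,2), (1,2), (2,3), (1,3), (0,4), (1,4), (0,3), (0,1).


An independent set in a graphic matroid is an acyclic edge subset.
G has 5 vertices and 9 edges.
Enumerate all 2^9 = 512 subsets, checking for acyclicity.
Total independent sets = 198.

198


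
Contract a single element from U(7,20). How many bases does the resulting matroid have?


Contracting e from U(7,20) gives U(6,19).
Bases of U(6,19) = (19 choose 6) = 27132.

27132


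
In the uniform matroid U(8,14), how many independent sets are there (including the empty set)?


Independent sets of U(8,14) are all subsets of size <= 8.
Count = C(14,0) + C(14,1) + C(14,2) + C(14,3) + C(14,4) + C(14,5) + C(14,6) + C(14,7) + C(14,8)
     = 1 + 14 + 91 + 364 + 1001 + 2002 + 3003 + 3432 + 3003
     = 12911.

12911


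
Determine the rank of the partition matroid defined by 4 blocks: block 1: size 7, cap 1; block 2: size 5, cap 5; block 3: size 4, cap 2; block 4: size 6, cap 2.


Rank of a partition matroid = sum of min(|Si|, ci) for each block.
= min(7,1) + min(5,5) + min(4,2) + min(6,2)
= 1 + 5 + 2 + 2
= 10.

10


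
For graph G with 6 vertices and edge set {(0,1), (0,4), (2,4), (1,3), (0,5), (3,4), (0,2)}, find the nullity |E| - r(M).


Cycle rank (nullity) = |E| - r(M) = |E| - (|V| - c).
|E| = 7, |V| = 6, c = 1.
Nullity = 7 - (6 - 1) = 7 - 5 = 2.

2


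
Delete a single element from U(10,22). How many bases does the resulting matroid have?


Deleting e from U(10,22) gives U(10,21) since n > r.
Bases of U(10,21) = (21 choose 10) = 352716.

352716


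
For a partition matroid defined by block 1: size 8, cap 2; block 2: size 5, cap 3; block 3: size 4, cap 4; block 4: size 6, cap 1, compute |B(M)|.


A basis picks exactly ci elements from block i.
Number of bases = product of C(|Si|, ci).
= C(8,2) * C(5,3) * C(4,4) * C(6,1)
= 28 * 10 * 1 * 6
= 1680.

1680


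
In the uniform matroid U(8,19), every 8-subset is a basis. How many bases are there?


Bases of U(8,19) are all 8-element subsets of the 19-element ground set.
Number of bases = C(19,8).
C(19,8) = 75582.

75582


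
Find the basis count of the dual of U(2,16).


The dual of U(r,n) is U(n-r, n) = U(14,16).
Bases of U(14,16) are all (14)-element subsets.
|B(M*)| = C(16,14) = 120.

120


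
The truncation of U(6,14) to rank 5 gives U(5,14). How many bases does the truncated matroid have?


Truncating U(6,14) to rank 5 gives U(5,14).
Bases of U(5,14) are all 5-element subsets of 14 elements.
Number of bases = (14 choose 5) = 2002.

2002


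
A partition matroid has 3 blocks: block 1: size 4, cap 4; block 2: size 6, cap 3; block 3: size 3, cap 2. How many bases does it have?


A basis picks exactly ci elements from block i.
Number of bases = product of C(|Si|, ci).
= C(4,4) * C(6,3) * C(3,2)
= 1 * 20 * 3
= 60.

60


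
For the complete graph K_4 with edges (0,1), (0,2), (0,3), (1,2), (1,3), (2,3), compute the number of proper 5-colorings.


P(K_4, k) = k(k-1)(k-2)...(k-3).
P(5) = (5) * (4) * (3) * (2) = 120.

120


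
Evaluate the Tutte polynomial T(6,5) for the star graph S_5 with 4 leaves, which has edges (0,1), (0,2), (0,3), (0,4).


A star on 5 vertices is a tree with 4 edges.
T(x,y) = x^(4) for any tree.
T(6,5) = 6^4 = 1296.

1296


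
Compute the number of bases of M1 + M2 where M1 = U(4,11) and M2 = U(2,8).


Bases of a direct sum M1 + M2: |B| = |B(M1)| * |B(M2)|.
|B(U(4,11))| = C(11,4) = 330.
|B(U(2,8))| = C(8,2) = 28.
Total bases = 330 * 28 = 9240.

9240


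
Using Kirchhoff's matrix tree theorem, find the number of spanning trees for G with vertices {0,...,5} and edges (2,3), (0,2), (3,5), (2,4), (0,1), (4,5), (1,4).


By Kirchhoff's matrix tree theorem, the number of spanning trees equals
the determinant of any cofactor of the Laplacian matrix L.
G has 6 vertices and 7 edges.
Computing the (5 x 5) cofactor determinant gives 15.

15


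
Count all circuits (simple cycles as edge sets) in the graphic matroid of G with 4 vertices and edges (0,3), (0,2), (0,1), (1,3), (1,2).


A circuit in a graphic matroid = edge set of a simple cycle.
G has 4 vertices and 5 edges.
Enumerating all minimal edge subsets forming cycles...
Total circuits found: 3.

3


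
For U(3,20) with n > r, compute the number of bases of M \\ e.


Deleting e from U(3,20) gives U(3,19) since n > r.
Bases of U(3,19) = (19 choose 3) = 969.

969


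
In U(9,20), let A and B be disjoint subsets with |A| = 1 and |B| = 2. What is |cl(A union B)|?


|A union B| = 1 + 2 = 3 (disjoint).
In U(9,20), cl(S) = S if |S| < 9, else cl(S) = E.
Since 3 < 9, cl(A union B) = A union B.
|cl(A union B)| = 3.

3


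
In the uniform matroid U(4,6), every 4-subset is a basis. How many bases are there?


Bases of U(4,6) are all 4-element subsets of the 6-element ground set.
Number of bases = C(6,4).
(6 choose 4) = 15.

15


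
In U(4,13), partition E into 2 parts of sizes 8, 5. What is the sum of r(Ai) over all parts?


r(Ai) = min(|Ai|, 4) for each part.
Sum = min(8,4) + min(5,4)
    = 4 + 4
    = 8.

8


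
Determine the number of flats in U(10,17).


Flats of U(10,17): every subset of size < 10 is a flat, plus E itself.
Count = C(17,0) + C(17,1) + C(17,2) + C(17,3) + C(17,4) + C(17,5) + C(17,6) + C(17,7) + C(17,8) + C(17,9) + 1
     = 1 + 17 + 136 + 680 + 2380 + 6188 + 12376 + 19448 + 24310 + 24310 + 1
     = 89847.

89847


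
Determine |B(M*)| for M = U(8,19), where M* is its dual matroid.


The dual of U(r,n) is U(n-r, n) = U(11,19).
Bases of U(11,19) are all (11)-element subsets.
|B(M*)| = C(19,11) = 75582.

75582


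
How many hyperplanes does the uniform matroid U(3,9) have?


Hyperplanes of U(3,9) are flats of rank 2.
In a uniform matroid, these are exactly the (2)-element subsets.
Count = C(9,2) = 9! / (2! * 7!) = 36.

36


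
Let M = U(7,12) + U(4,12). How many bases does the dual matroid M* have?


(M1+M2)* = M1* + M2*.
M1* = U(5,12), bases: C(12,5) = 792.
M2* = U(8,12), bases: C(12,8) = 495.
|B(M*)| = 792 * 495 = 392040.

392040


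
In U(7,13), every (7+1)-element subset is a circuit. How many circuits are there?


In U(7,13), circuits are the (8)-element subsets.
Any set of 8 elements is dependent, and removing any one element gives
an independent set of size 7, so it is a minimal dependent set.
Number of circuits = C(13,8) = 1287.

1287


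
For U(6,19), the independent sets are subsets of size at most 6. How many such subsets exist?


Independent sets of U(6,19) are all subsets of size <= 6.
Count = C(19,0) + C(19,1) + C(19,2) + C(19,3) + C(19,4) + C(19,5) + C(19,6)
     = 1 + 19 + 171 + 969 + 3876 + 11628 + 27132
     = 43796.

43796


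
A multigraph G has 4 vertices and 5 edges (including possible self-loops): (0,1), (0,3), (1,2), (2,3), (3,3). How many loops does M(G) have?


In a graphic matroid, a loop is a self-loop edge (u,u) with rank 0.
Examining all 5 edges for self-loops...
Self-loops found: (3,3)
Number of loops = 1.

1


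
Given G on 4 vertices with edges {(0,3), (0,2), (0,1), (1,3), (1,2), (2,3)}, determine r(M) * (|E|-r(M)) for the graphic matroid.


r(M) = |V| - c = 4 - 1 = 3.
nullity = |E| - r(M) = 6 - 3 = 3.
Product = 3 * 3 = 9.

9


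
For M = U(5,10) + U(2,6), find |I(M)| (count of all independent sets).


For a direct sum, |I(M1+M2)| = |I(M1)| * |I(M2)|.
|I(U(5,10))| = sum C(10,k) for k=0..5 = 638.
|I(U(2,6))| = sum C(6,k) for k=0..2 = 22.
Total = 638 * 22 = 14036.

14036


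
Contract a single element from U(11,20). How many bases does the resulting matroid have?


Contracting e from U(11,20) gives U(10,19).
Bases of U(10,19) = (19 choose 10) = 92378.

92378


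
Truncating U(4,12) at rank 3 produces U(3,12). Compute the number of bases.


Truncating U(4,12) to rank 3 gives U(3,12).
Bases of U(3,12) are all 3-element subsets of 12 elements.
Number of bases = C(12,3) = (12 * 11 * 10) / (1 * 2 * 3) = 220.

220


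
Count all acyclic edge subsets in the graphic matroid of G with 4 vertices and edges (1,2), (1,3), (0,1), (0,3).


An independent set in a graphic matroid is an acyclic edge subset.
G has 4 vertices and 4 edges.
Enumerate all 2^4 = 16 subsets, checking for acyclicity.
Total independent sets = 14.

14


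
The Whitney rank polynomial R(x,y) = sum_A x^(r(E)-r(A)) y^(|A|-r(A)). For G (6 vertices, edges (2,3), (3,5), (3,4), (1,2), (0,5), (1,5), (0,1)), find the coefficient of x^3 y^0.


R(x,y) = sum over A in 2^E of x^(r(E)-r(A)) * y^(|A|-r(A)).
G has 6 vertices, 7 edges. r(E) = 5.
Enumerate all 2^7 = 128 subsets.
Count subsets with r(E)-r(A)=3 and |A|-r(A)=0: 21.

21


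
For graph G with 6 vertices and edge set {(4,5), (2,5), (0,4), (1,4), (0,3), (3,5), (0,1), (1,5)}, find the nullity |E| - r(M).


Cycle rank (nullity) = |E| - r(M) = |E| - (|V| - c).
|E| = 8, |V| = 6, c = 1.
Nullity = 8 - (6 - 1) = 8 - 5 = 3.

3


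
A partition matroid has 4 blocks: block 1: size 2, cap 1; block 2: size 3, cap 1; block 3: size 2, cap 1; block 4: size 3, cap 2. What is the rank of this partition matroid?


Rank of a partition matroid = sum of min(|Si|, ci) for each block.
= min(2,1) + min(3,1) + min(2,1) + min(3,2)
= 1 + 1 + 1 + 2
= 5.

5


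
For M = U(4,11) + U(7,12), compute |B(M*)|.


(M1+M2)* = M1* + M2*.
M1* = U(7,11), bases: C(11,7) = 330.
M2* = U(5,12), bases: C(12,5) = 792.
|B(M*)| = 330 * 792 = 261360.

261360


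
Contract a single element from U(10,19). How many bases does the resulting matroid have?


Contracting e from U(10,19) gives U(9,18).
Bases of U(9,18) = C(18,9) = 48620.

48620


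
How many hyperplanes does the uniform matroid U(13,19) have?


Hyperplanes of U(13,19) are flats of rank 12.
In a uniform matroid, these are exactly the (12)-element subsets.
Count = C(19,12) = 50388.

50388


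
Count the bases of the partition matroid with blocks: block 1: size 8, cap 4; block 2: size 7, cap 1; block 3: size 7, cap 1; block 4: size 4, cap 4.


A basis picks exactly ci elements from block i.
Number of bases = product of C(|Si|, ci).
= C(8,4) * C(7,1) * C(7,1) * C(4,4)
= 70 * 7 * 7 * 1
= 3430.

3430


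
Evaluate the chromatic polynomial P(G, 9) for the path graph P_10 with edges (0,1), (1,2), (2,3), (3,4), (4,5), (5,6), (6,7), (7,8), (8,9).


P(P_10, k) = k * (k-1)^(9).
P(9) = 9 * 8^9 = 9 * 134217728 = 1207959552.

1207959552


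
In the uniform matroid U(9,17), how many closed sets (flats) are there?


Flats of U(9,17): every subset of size < 9 is a flat, plus E itself.
Count = C(17,0) + C(17,1) + C(17,2) + C(17,3) + C(17,4) + C(17,5) + C(17,6) + C(17,7) + C(17,8) + 1
     = 1 + 17 + 136 + 680 + 2380 + 6188 + 12376 + 19448 + 24310 + 1
     = 65537.

65537


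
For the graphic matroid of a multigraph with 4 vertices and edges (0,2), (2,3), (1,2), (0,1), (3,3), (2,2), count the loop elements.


In a graphic matroid, a loop is a self-loop edge (u,u) with rank 0.
Examining all 6 edges for self-loops...
Self-loops found: (3,3), (2,2)
Number of loops = 2.

2


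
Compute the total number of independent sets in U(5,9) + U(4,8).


For a direct sum, |I(M1+M2)| = |I(M1)| * |I(M2)|.
|I(U(5,9))| = sum C(9,k) for k=0..5 = 382.
|I(U(4,8))| = sum C(8,k) for k=0..4 = 163.
Total = 382 * 163 = 62266.

62266


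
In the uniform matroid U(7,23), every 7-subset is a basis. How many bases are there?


Bases of U(7,23) are all 7-element subsets of the 23-element ground set.
Number of bases = C(23,7).
(23 choose 7) = 245157.

245157


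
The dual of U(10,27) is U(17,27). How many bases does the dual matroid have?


The dual of U(r,n) is U(n-r, n) = U(17,27).
Bases of U(17,27) are all (17)-element subsets.
|B(M*)| = C(27,17) = 27! / (17! * 10!) = 8436285.

8436285


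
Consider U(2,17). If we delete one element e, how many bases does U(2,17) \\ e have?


Deleting e from U(2,17) gives U(2,16) since n > r.
Bases of U(2,16) = (16 choose 2) = 120.

120


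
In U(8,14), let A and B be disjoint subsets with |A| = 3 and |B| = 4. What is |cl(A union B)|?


|A union B| = 3 + 4 = 7 (disjoint).
In U(8,14), cl(S) = S if |S| < 8, else cl(S) = E.
Since 7 < 8, cl(A union B) = A union B.
|cl(A union B)| = 7.

7


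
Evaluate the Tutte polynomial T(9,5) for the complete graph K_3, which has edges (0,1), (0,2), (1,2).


T(K_3; x,y) = x^2 + x + y.
T(9,5) = 81 + 9 + 5 = 95.

95


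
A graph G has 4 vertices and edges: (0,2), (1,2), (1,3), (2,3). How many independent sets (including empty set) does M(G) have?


An independent set in a graphic matroid is an acyclic edge subset.
G has 4 vertices and 4 edges.
Enumerate all 2^4 = 16 subsets, checking for acyclicity.
Total independent sets = 14.

14


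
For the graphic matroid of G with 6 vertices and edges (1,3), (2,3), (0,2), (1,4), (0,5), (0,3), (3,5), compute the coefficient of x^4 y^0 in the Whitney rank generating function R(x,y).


R(x,y) = sum over A in 2^E of x^(r(E)-r(A)) * y^(|A|-r(A)).
G has 6 vertices, 7 edges. r(E) = 5.
Enumerate all 2^7 = 128 subsets.
Count subsets with r(E)-r(A)=4 and |A|-r(A)=0: 7.

7


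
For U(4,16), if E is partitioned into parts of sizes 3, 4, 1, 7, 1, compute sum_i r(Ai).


r(Ai) = min(|Ai|, 4) for each part.
Sum = min(3,4) + min(4,4) + min(1,4) + min(7,4) + min(1,4)
    = 3 + 4 + 1 + 4 + 1
    = 13.

13


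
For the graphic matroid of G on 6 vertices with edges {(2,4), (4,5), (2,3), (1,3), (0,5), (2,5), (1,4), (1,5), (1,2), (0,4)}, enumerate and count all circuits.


A circuit in a graphic matroid = edge set of a simple cycle.
G has 6 vertices and 10 edges.
Enumerating all minimal edge subsets forming cycles...
Total circuits found: 19.

19


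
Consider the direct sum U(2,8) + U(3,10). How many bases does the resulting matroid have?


Bases of a direct sum M1 + M2: |B| = |B(M1)| * |B(M2)|.
|B(U(2,8))| = C(8,2) = 28.
|B(U(3,10))| = C(10,3) = 120.
Total bases = 28 * 120 = 3360.

3360


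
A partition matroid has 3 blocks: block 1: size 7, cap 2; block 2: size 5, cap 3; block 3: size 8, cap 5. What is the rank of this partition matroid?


Rank of a partition matroid = sum of min(|Si|, ci) for each block.
= min(7,2) + min(5,3) + min(8,5)
= 2 + 3 + 5
= 10.

10


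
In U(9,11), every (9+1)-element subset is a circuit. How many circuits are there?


In U(9,11), circuits are the (10)-element subsets.
Any set of 10 elements is dependent, and removing any one element gives
an independent set of size 9, so it is a minimal dependent set.
Number of circuits = C(11,10) = 11! / (10! * 1!) = 11.

11


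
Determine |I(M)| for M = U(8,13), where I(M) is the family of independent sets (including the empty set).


Independent sets of U(8,13) are all subsets of size <= 8.
Count = (13 choose 0) + (13 choose 1) + (13 choose 2) + (13 choose 3) + (13 choose 4) + (13 choose 5) + (13 choose 6) + (13 choose 7) + (13 choose 8)
     = 1 + 13 + 78 + 286 + 715 + 1287 + 1716 + 1716 + 1287
     = 7099.

7099


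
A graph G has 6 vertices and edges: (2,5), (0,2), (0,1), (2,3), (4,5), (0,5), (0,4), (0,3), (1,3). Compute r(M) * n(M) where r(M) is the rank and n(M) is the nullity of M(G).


r(M) = |V| - c = 6 - 1 = 5.
nullity = |E| - r(M) = 9 - 5 = 4.
Product = 5 * 4 = 20.

20


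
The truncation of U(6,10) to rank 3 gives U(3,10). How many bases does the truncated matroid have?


Truncating U(6,10) to rank 3 gives U(3,10).
Bases of U(3,10) are all 3-element subsets of 10 elements.
Number of bases = C(10,3) = (10 * 9 * 8) / (1 * 2 * 3) = 120.

120


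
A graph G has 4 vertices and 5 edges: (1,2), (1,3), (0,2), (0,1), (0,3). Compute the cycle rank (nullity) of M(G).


Cycle rank (nullity) = |E| - r(M) = |E| - (|V| - c).
|E| = 5, |V| = 4, c = 1.
Nullity = 5 - (4 - 1) = 5 - 3 = 2.

2


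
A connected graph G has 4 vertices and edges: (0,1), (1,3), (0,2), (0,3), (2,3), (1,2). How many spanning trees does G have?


By Kirchhoff's matrix tree theorem, the number of spanning trees equals
the determinant of any cofactor of the Laplacian matrix L.
G has 4 vertices and 6 edges.
Computing the (3 x 3) cofactor determinant gives 16.

16


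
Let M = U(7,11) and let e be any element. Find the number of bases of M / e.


Contracting e from U(7,11) gives U(6,10).
Bases of U(6,10) = C(10,6) = 10! / (6! * 4!) = 210.

210


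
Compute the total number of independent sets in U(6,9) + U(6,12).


For a direct sum, |I(M1+M2)| = |I(M1)| * |I(M2)|.
|I(U(6,9))| = sum C(9,k) for k=0..6 = 466.
|I(U(6,12))| = sum C(12,k) for k=0..6 = 2510.
Total = 466 * 2510 = 1169660.

1169660


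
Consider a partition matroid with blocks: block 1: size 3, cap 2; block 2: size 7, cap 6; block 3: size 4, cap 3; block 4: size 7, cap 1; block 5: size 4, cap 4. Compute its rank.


Rank of a partition matroid = sum of min(|Si|, ci) for each block.
= min(3,2) + min(7,6) + min(4,3) + min(7,1) + min(4,4)
= 2 + 6 + 3 + 1 + 4
= 16.

16


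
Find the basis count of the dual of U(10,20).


The dual of U(r,n) is U(n-r, n) = U(10,20).
Bases of U(10,20) are all (10)-element subsets.
|B(M*)| = (20 choose 10) = 184756.

184756


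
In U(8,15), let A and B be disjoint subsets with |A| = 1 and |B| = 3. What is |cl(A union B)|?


|A union B| = 1 + 3 = 4 (disjoint).
In U(8,15), cl(S) = S if |S| < 8, else cl(S) = E.
Since 4 < 8, cl(A union B) = A union B.
|cl(A union B)| = 4.

4


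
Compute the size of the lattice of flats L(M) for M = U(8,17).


Flats of U(8,17): every subset of size < 8 is a flat, plus E itself.
Count = (17 choose 0) + (17 choose 1) + (17 choose 2) + (17 choose 3) + (17 choose 4) + (17 choose 5) + (17 choose 6) + (17 choose 7) + 1
     = 1 + 17 + 136 + 680 + 2380 + 6188 + 12376 + 19448 + 1
     = 41227.

41227


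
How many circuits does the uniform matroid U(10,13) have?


In U(10,13), circuits are the (11)-element subsets.
Any set of 11 elements is dependent, and removing any one element gives
an independent set of size 10, so it is a minimal dependent set.
Number of circuits = (13 choose 11) = 78.

78


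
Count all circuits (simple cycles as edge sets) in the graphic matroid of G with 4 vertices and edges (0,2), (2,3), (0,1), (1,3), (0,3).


A circuit in a graphic matroid = edge set of a simple cycle.
G has 4 vertices and 5 edges.
Enumerating all minimal edge subsets forming cycles...
Total circuits found: 3.

3


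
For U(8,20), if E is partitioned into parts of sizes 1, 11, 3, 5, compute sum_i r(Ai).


r(Ai) = min(|Ai|, 8) for each part.
Sum = min(1,8) + min(11,8) + min(3,8) + min(5,8)
    = 1 + 8 + 3 + 5
    = 17.

17


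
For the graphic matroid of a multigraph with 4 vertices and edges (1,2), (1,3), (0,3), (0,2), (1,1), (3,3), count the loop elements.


In a graphic matroid, a loop is a self-loop edge (u,u) with rank 0.
Examining all 6 edges for self-loops...
Self-loops found: (1,1), (3,3)
Number of loops = 2.

2


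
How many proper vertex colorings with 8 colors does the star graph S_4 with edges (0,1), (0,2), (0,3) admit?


P(tree, k) = k * (k-1)^(3) for any tree on 4 vertices.
P(8) = 8 * 7^3 = 8 * 343 = 2744.

2744


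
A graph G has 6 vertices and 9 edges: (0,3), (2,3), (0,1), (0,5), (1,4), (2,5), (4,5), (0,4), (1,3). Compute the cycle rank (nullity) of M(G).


Cycle rank (nullity) = |E| - r(M) = |E| - (|V| - c).
|E| = 9, |V| = 6, c = 1.
Nullity = 9 - (6 - 1) = 9 - 5 = 4.

4


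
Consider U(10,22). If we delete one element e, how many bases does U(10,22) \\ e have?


Deleting e from U(10,22) gives U(10,21) since n > r.
Bases of U(10,21) = C(21,10) = 21! / (10! * 11!) = 352716.

352716


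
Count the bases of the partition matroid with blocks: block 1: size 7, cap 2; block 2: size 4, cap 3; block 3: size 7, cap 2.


A basis picks exactly ci elements from block i.
Number of bases = product of C(|Si|, ci).
= C(7,2) * C(4,3) * C(7,2)
= 21 * 4 * 21
= 1764.

1764


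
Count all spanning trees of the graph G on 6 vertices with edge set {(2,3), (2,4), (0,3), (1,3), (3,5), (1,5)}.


By Kirchhoff's matrix tree theorem, the number of spanning trees equals
the determinant of any cofactor of the Laplacian matrix L.
G has 6 vertices and 6 edges.
Computing the (5 x 5) cofactor determinant gives 3.

3


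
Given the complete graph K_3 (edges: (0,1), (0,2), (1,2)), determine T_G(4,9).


T(K_3; x,y) = x^2 + x + y.
T(4,9) = 16 + 4 + 9 = 29.

29


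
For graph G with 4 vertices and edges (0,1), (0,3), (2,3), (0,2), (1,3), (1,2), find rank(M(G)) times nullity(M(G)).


r(M) = |V| - c = 4 - 1 = 3.
nullity = |E| - r(M) = 6 - 3 = 3.
Product = 3 * 3 = 9.

9


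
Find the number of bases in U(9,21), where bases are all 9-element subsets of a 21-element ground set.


Bases of U(9,21) are all 9-element subsets of the 21-element ground set.
Number of bases = C(21,9).
C(21,9) = 293930.

293930


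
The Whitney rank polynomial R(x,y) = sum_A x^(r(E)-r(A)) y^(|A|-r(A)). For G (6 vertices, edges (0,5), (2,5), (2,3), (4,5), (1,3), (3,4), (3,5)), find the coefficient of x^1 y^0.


R(x,y) = sum over A in 2^E of x^(r(E)-r(A)) * y^(|A|-r(A)).
G has 6 vertices, 7 edges. r(E) = 5.
Enumerate all 2^7 = 128 subsets.
Count subsets with r(E)-r(A)=1 and |A|-r(A)=0: 26.

26


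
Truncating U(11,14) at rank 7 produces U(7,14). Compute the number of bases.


Truncating U(11,14) to rank 7 gives U(7,14).
Bases of U(7,14) are all 7-element subsets of 14 elements.
Number of bases = C(14,7) = 3432.

3432


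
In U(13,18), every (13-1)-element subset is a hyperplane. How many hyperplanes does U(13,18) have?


Hyperplanes of U(13,18) are flats of rank 12.
In a uniform matroid, these are exactly the (12)-element subsets.
Count = (18 choose 12) = 18564.

18564


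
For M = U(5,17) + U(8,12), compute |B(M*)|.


(M1+M2)* = M1* + M2*.
M1* = U(12,17), bases: C(17,12) = 6188.
M2* = U(4,12), bases: C(12,4) = 495.
|B(M*)| = 6188 * 495 = 3063060.

3063060


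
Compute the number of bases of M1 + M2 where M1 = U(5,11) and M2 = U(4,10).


Bases of a direct sum M1 + M2: |B| = |B(M1)| * |B(M2)|.
|B(U(5,11))| = C(11,5) = 462.
|B(U(4,10))| = C(10,4) = 210.
Total bases = 462 * 210 = 97020.

97020


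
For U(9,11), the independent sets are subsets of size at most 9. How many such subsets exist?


Independent sets of U(9,11) are all subsets of size <= 9.
Count = (11 choose 0) + (11 choose 1) + (11 choose 2) + (11 choose 3) + (11 choose 4) + (11 choose 5) + (11 choose 6) + (11 choose 7) + (11 choose 8) + (11 choose 9)
     = 1 + 11 + 55 + 165 + 330 + 462 + 462 + 330 + 165 + 55
     = 2036.

2036


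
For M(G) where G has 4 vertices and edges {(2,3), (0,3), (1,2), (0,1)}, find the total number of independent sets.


An independent set in a graphic matroid is an acyclic edge subset.
G has 4 vertices and 4 edges.
Enumerate all 2^4 = 16 subsets, checking for acyclicity.
Total independent sets = 15.

15


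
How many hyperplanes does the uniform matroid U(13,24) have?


Hyperplanes of U(13,24) are flats of rank 12.
In a uniform matroid, these are exactly the (12)-element subsets.
Count = C(24,12) = 24! / (12! * 12!) = 2704156.

2704156


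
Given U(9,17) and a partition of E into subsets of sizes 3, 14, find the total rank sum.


r(Ai) = min(|Ai|, 9) for each part.
Sum = min(3,9) + min(14,9)
    = 3 + 9
    = 12.

12


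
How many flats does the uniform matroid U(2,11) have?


Flats of U(2,11): every subset of size < 2 is a flat, plus E itself.
Count = (11 choose 0) + (11 choose 1) + 1
     = 1 + 11 + 1
     = 13.

13


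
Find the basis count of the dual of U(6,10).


The dual of U(r,n) is U(n-r, n) = U(4,10).
Bases of U(4,10) are all (4)-element subsets.
|B(M*)| = C(10,4) = 10! / (4! * 6!) = 210.

210


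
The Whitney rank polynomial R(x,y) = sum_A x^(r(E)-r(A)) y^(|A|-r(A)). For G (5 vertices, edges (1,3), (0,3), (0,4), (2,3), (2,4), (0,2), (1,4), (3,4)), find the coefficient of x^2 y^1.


R(x,y) = sum over A in 2^E of x^(r(E)-r(A)) * y^(|A|-r(A)).
G has 5 vertices, 8 edges. r(E) = 4.
Enumerate all 2^8 = 256 subsets.
Count subsets with r(E)-r(A)=2 and |A|-r(A)=1: 5.

5


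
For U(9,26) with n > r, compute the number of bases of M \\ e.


Deleting e from U(9,26) gives U(9,25) since n > r.
Bases of U(9,25) = C(25,9) = 25! / (9! * 16!) = 2042975.

2042975


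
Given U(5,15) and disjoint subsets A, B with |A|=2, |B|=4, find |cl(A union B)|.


|A union B| = 2 + 4 = 6 (disjoint).
In U(5,15), cl(S) = S if |S| < 5, else cl(S) = E.
Since 6 >= 5, cl(A union B) = E.
|cl(A union B)| = 15.

15


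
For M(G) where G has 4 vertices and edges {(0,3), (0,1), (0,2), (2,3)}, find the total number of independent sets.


An independent set in a graphic matroid is an acyclic edge subset.
G has 4 vertices and 4 edges.
Enumerate all 2^4 = 16 subsets, checking for acyclicity.
Total independent sets = 14.

14


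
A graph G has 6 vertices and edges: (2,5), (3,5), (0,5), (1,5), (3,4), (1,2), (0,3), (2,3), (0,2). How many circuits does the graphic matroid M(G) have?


A circuit in a graphic matroid = edge set of a simple cycle.
G has 6 vertices and 9 edges.
Enumerating all minimal edge subsets forming cycles...
Total circuits found: 12.

12


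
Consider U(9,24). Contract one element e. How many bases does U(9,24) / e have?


Contracting e from U(9,24) gives U(8,23).
Bases of U(8,23) = C(23,8) = 23! / (8! * 15!) = 490314.

490314


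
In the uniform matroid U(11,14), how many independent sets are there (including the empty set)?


Independent sets of U(11,14) are all subsets of size <= 11.
Count = C(14,0) + C(14,1) + C(14,2) + C(14,3) + C(14,4) + C(14,5) + C(14,6) + C(14,7) + C(14,8) + C(14,9) + C(14,10) + C(14,11)
     = 1 + 14 + 91 + 364 + 1001 + 2002 + 3003 + 3432 + 3003 + 2002 + 1001 + 364
     = 16278.

16278


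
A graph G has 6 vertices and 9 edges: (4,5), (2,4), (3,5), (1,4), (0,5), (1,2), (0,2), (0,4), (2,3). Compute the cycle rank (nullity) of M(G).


Cycle rank (nullity) = |E| - r(M) = |E| - (|V| - c).
|E| = 9, |V| = 6, c = 1.
Nullity = 9 - (6 - 1) = 9 - 5 = 4.

4


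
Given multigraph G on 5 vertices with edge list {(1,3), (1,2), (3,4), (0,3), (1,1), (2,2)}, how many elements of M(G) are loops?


In a graphic matroid, a loop is a self-loop edge (u,u) with rank 0.
Examining all 6 edges for self-loops...
Self-loops found: (1,1), (2,2)
Number of loops = 2.

2


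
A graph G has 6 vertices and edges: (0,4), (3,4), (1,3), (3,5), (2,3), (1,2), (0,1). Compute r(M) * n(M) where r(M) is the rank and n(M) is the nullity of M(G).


r(M) = |V| - c = 6 - 1 = 5.
nullity = |E| - r(M) = 7 - 5 = 2.
Product = 5 * 2 = 10.

10


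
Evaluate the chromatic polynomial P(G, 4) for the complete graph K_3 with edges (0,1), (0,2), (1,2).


P(K_3, k) = k(k-1)(k-2)...(k-2).
P(4) = (4) * (3) * (2) = 24.

24


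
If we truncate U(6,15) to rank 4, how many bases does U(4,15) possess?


Truncating U(6,15) to rank 4 gives U(4,15).
Bases of U(4,15) are all 4-element subsets of 15 elements.
Number of bases = C(15,4) = 15! / (4! * 11!) = 1365.

1365


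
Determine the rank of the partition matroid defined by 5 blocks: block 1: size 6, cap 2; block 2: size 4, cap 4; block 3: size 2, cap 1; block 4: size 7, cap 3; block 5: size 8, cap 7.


Rank of a partition matroid = sum of min(|Si|, ci) for each block.
= min(6,2) + min(4,4) + min(2,1) + min(7,3) + min(8,7)
= 2 + 4 + 1 + 3 + 7
= 17.

17


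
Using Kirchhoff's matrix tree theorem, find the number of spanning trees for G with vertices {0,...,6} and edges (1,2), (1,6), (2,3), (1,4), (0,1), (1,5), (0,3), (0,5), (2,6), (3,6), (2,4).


By Kirchhoff's matrix tree theorem, the number of spanning trees equals
the determinant of any cofactor of the Laplacian matrix L.
G has 7 vertices and 11 edges.
Computing the (6 x 6) cofactor determinant gives 162.

162


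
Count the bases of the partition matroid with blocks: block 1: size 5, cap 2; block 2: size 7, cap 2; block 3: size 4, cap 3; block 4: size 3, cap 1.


A basis picks exactly ci elements from block i.
Number of bases = product of C(|Si|, ci).
= C(5,2) * C(7,2) * C(4,3) * C(3,1)
= 10 * 21 * 4 * 3
= 2520.

2520


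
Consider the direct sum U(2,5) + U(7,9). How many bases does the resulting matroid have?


Bases of a direct sum M1 + M2: |B| = |B(M1)| * |B(M2)|.
|B(U(2,5))| = C(5,2) = 10.
|B(U(7,9))| = C(9,7) = 36.
Total bases = 10 * 36 = 360.

360


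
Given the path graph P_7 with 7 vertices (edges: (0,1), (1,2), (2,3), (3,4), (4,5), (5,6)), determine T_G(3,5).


A path on 7 vertices is a tree with 6 edges.
T(x,y) = x^(6) for any tree.
T(3,5) = 3^6 = 729.

729


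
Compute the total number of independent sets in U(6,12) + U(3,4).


For a direct sum, |I(M1+M2)| = |I(M1)| * |I(M2)|.
|I(U(6,12))| = sum C(12,k) for k=0..6 = 2510.
|I(U(3,4))| = sum C(4,k) for k=0..3 = 15.
Total = 2510 * 15 = 37650.

37650


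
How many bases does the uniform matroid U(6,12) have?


Bases of U(6,12) are all 6-element subsets of the 12-element ground set.
Number of bases = C(12,6).
C(12,6) = 924.

924


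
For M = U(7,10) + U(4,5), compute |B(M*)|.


(M1+M2)* = M1* + M2*.
M1* = U(3,10), bases: C(10,3) = 120.
M2* = U(1,5), bases: C(5,1) = 5.
|B(M*)| = 120 * 5 = 600.

600


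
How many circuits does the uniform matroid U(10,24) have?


In U(10,24), circuits are the (11)-element subsets.
Any set of 11 elements is dependent, and removing any one element gives
an independent set of size 10, so it is a minimal dependent set.
Number of circuits = C(24,11) = 24! / (11! * 13!) = 2496144.

2496144


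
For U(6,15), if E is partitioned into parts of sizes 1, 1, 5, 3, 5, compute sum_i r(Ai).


r(Ai) = min(|Ai|, 6) for each part.
Sum = min(1,6) + min(1,6) + min(5,6) + min(3,6) + min(5,6)
    = 1 + 1 + 5 + 3 + 5
    = 15.

15


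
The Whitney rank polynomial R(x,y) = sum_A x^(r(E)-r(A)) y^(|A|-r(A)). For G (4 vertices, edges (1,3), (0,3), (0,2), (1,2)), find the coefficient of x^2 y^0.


R(x,y) = sum over A in 2^E of x^(r(E)-r(A)) * y^(|A|-r(A)).
G has 4 vertices, 4 edges. r(E) = 3.
Enumerate all 2^4 = 16 subsets.
Count subsets with r(E)-r(A)=2 and |A|-r(A)=0: 4.

4


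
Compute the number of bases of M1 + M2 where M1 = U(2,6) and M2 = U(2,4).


Bases of a direct sum M1 + M2: |B| = |B(M1)| * |B(M2)|.
|B(U(2,6))| = C(6,2) = 15.
|B(U(2,4))| = C(4,2) = 6.
Total bases = 15 * 6 = 90.

90


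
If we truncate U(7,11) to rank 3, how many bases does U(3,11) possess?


Truncating U(7,11) to rank 3 gives U(3,11).
Bases of U(3,11) are all 3-element subsets of 11 elements.
Number of bases = C(11,3) = (11 * 10 * 9) / (1 * 2 * 3) = 165.

165


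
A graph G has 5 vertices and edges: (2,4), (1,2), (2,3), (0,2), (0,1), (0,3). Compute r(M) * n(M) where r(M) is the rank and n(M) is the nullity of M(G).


r(M) = |V| - c = 5 - 1 = 4.
nullity = |E| - r(M) = 6 - 4 = 2.
Product = 4 * 2 = 8.

8


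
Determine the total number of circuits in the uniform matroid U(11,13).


In U(11,13), circuits are the (12)-element subsets.
Any set of 12 elements is dependent, and removing any one element gives
an independent set of size 11, so it is a minimal dependent set.
Number of circuits = (13 choose 12) = 13.

13


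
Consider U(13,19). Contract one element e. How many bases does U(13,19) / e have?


Contracting e from U(13,19) gives U(12,18).
Bases of U(12,18) = C(18,12) = 18564.

18564


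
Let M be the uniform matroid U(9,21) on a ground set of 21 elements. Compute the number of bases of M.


Bases of U(9,21) are all 9-element subsets of the 21-element ground set.
Number of bases = C(21,9).
C(21,9) = 21! / (9! * 12!) = 293930.

293930


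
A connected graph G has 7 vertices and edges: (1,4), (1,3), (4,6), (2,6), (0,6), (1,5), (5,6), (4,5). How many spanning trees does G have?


By Kirchhoff's matrix tree theorem, the number of spanning trees equals
the determinant of any cofactor of the Laplacian matrix L.
G has 7 vertices and 8 edges.
Computing the (6 x 6) cofactor determinant gives 8.

8


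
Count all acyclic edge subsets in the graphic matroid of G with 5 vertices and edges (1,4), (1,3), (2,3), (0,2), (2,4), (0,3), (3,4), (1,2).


An independent set in a graphic matroid is an acyclic edge subset.
G has 5 vertices and 8 edges.
Enumerate all 2^8 = 256 subsets, checking for acyclicity.
Total independent sets = 128.

128


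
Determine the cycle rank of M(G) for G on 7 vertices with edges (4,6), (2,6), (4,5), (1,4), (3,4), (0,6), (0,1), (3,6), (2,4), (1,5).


Cycle rank (nullity) = |E| - r(M) = |E| - (|V| - c).
|E| = 10, |V| = 7, c = 1.
Nullity = 10 - (7 - 1) = 10 - 6 = 4.

4


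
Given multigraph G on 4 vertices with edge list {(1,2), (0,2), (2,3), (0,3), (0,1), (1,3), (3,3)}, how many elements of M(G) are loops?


In a graphic matroid, a loop is a self-loop edge (u,u) with rank 0.
Examining all 7 edges for self-loops...
Self-loops found: (3,3)
Number of loops = 1.

1


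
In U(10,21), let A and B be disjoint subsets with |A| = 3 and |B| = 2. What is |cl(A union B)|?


|A union B| = 3 + 2 = 5 (disjoint).
In U(10,21), cl(S) = S if |S| < 10, else cl(S) = E.
Since 5 < 10, cl(A union B) = A union B.
|cl(A union B)| = 5.

5


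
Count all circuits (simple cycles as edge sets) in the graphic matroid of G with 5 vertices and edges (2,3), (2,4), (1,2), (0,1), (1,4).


A circuit in a graphic matroid = edge set of a simple cycle.
G has 5 vertices and 5 edges.
Enumerating all minimal edge subsets forming cycles...
Total circuits found: 1.

1


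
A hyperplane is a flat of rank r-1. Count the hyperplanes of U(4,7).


Hyperplanes of U(4,7) are flats of rank 3.
In a uniform matroid, these are exactly the (3)-element subsets.
Count = (7 choose 3) = 35.

35


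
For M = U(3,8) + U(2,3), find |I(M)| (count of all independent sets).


For a direct sum, |I(M1+M2)| = |I(M1)| * |I(M2)|.
|I(U(3,8))| = sum C(8,k) for k=0..3 = 93.
|I(U(2,3))| = sum C(3,k) for k=0..2 = 7.
Total = 93 * 7 = 651.

651


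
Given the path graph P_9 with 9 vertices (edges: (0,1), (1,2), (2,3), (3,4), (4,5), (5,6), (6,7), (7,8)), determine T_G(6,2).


A path on 9 vertices is a tree with 8 edges.
T(x,y) = x^(8) for any tree.
T(6,2) = 6^8 = 1679616.

1679616


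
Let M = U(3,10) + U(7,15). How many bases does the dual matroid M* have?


(M1+M2)* = M1* + M2*.
M1* = U(7,10), bases: C(10,7) = 120.
M2* = U(8,15), bases: C(15,8) = 6435.
|B(M*)| = 120 * 6435 = 772200.

772200


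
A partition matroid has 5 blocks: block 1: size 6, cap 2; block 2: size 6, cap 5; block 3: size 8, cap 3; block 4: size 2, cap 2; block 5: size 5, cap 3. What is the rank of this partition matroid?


Rank of a partition matroid = sum of min(|Si|, ci) for each block.
= min(6,2) + min(6,5) + min(8,3) + min(2,2) + min(5,3)
= 2 + 5 + 3 + 2 + 3
= 15.

15
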